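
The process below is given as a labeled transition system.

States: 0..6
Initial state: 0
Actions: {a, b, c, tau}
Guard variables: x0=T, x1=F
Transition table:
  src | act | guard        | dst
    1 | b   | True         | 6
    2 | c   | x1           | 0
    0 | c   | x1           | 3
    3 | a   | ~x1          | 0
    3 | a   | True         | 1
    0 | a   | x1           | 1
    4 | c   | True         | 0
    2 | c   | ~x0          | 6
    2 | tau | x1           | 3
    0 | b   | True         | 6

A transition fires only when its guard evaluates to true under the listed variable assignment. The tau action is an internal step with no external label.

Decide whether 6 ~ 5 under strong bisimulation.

Refine partition for ~:
  round 0: {{0,1,2,3,4,5,6}}
  round 1: {{0,1},{2,5,6},{3},{4}}
4 equivalence class(es) (converged in 2)
class of 6: {2,5,6}; class of 5: {2,5,6}

Answer: BISIMILAR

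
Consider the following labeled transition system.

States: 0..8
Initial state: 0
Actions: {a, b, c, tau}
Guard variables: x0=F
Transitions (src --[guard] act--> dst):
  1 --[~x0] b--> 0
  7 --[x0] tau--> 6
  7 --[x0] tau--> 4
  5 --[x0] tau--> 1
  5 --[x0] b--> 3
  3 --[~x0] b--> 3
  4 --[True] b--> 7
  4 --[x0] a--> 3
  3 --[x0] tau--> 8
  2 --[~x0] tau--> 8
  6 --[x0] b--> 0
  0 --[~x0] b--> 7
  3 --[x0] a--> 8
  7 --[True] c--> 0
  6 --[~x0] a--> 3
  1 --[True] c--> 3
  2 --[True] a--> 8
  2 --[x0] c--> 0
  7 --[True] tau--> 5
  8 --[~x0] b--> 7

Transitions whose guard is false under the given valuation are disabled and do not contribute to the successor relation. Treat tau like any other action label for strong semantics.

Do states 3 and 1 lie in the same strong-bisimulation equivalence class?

Bisimulation quotient by refinement:
  P[0] = {{0,1,2,3,4,5,6,7,8}}
  P[1] = {{0,3,4,8},{1},{2},{5},{6},{7}}
  P[2] = {{0,4,8},{1},{2},{3},{5},{6},{7}}
stable after 3 split(s): 7 block(s)
[3]={3}  [1]={1}

Answer: NOT BISIMILAR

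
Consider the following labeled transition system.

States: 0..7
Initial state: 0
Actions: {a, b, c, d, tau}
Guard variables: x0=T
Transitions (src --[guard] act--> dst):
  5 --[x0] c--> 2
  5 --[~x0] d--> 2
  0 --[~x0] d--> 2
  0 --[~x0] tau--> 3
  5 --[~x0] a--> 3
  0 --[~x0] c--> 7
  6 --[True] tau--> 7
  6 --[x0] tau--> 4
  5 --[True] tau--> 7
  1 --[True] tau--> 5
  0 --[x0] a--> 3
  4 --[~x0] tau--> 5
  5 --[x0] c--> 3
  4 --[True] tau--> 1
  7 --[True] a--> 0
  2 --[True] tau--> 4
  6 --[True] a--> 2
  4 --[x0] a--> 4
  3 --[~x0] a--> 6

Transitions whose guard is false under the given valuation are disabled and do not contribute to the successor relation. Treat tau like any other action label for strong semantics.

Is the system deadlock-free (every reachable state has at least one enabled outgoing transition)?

Reachable = {0,3}
  0: a→3  [1 out]
  3: ∅  [no exit]
Path to 3: a

Answer: DEADLOCK at state 3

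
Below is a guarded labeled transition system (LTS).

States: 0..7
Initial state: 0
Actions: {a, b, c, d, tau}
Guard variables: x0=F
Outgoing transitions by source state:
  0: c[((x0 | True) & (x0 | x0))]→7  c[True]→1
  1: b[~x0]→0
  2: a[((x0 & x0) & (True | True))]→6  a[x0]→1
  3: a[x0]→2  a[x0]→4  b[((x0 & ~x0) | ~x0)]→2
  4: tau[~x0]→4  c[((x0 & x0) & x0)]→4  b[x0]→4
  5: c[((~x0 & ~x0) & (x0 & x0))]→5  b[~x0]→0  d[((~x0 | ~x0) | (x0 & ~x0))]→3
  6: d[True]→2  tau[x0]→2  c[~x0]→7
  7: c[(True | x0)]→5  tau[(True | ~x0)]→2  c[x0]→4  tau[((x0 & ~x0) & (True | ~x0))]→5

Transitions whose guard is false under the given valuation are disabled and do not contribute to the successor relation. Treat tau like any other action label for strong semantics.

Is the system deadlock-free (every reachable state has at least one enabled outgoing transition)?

R = {0,1}
  0: c→1  [deg 1]
  1: b→0  [deg 1]

Answer: DEADLOCK-FREE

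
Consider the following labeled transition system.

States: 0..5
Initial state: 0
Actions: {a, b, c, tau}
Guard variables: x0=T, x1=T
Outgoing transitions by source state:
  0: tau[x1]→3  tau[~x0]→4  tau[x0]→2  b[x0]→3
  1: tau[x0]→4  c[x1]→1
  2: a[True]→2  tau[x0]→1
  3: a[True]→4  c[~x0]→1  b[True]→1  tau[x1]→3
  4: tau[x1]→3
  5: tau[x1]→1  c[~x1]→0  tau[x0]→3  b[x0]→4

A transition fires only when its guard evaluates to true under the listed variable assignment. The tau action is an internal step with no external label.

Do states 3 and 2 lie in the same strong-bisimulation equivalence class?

Refine partition for ~:
  π0 = {{0,1,2,3,4,5}}
  π1 = {{0,5},{1},{2},{3},{4}}
  π2 = {{0},{1},{2},{3},{4},{5}}
6 equivalence class(es) (converged in 3)
[3]={3}  [2]={2}

Answer: NOT BISIMILAR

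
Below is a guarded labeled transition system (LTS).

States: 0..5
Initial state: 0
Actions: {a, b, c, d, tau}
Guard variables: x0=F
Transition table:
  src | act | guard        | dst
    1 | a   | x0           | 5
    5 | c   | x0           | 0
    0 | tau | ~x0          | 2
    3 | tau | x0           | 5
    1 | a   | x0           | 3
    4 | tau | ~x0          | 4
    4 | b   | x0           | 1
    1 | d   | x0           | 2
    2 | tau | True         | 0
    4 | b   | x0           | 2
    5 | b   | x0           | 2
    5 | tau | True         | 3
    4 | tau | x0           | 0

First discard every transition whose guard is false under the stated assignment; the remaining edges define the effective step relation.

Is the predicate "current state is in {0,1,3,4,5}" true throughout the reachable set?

Answer: INVARIANT VIOLATED at state 2

Analysis:
Safe = {0,1,3,4,5}
Reach set: {0,2}
  0: ok
  2: VIOLATES
witness against invariant: tau → 2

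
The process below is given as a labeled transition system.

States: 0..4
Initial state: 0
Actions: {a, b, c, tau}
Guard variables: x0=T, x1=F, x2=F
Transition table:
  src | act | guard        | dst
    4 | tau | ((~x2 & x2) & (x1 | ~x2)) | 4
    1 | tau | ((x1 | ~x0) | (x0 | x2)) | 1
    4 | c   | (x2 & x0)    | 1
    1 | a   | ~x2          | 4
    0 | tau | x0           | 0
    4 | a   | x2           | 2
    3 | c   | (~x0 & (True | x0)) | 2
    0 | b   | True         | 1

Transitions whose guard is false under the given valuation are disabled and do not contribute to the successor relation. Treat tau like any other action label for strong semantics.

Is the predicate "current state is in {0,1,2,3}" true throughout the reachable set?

Inv-set: {0,1,2,3}
Reach set: {0,1,4}
  0: ✓
  1: ✓
  4: outside
counterexample path to 4: b·a

Answer: INVARIANT VIOLATED at state 4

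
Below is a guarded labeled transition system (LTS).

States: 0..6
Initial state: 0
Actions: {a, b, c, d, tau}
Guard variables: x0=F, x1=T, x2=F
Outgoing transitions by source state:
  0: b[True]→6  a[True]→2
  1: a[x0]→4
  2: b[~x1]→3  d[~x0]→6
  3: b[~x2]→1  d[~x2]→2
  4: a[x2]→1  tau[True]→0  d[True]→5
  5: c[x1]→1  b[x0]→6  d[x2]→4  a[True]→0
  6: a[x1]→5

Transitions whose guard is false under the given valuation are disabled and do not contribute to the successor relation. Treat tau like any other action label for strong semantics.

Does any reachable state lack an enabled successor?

Answer: DEADLOCK at state 1

Analysis:
R = {0,1,2,5,6}
  0: a→2  b→6  [deg 2]
  1: ∅  [no exit]
  2: d→6  [deg 1]
  5: a→0  c→1  [deg 2]
  6: a→5  [deg 1]
witness 1: b·a·c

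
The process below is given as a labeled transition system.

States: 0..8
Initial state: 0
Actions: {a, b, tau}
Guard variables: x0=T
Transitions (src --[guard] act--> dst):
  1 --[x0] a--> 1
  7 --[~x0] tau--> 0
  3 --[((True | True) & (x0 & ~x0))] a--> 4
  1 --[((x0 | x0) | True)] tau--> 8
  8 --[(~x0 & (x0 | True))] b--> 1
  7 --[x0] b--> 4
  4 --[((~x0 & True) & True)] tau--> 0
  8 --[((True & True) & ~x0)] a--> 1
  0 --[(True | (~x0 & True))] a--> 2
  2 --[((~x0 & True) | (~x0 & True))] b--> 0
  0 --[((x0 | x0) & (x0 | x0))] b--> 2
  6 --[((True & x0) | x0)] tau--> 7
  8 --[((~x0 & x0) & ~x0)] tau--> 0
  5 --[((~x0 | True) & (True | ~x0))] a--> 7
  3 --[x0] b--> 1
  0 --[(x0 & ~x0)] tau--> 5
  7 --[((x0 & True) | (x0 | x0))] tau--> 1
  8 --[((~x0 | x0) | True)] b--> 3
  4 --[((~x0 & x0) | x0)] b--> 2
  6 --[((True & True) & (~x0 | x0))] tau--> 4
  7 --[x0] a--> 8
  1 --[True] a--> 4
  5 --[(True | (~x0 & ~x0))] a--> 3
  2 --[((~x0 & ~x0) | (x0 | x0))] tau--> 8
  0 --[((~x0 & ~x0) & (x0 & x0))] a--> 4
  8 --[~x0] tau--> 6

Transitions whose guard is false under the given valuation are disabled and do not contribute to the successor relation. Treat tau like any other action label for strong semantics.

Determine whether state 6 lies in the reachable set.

Answer: UNREACHABLE

Analysis:
16 transition(s) survive guard evaluation.
L0 = {0}
L1 = {2}  now seen {0,2}
L2 = {8}  now seen {0,2,8}
L3 = {3}  now seen {0,2,3,8}
L4 = {1}  now seen {0,1,2,3,8}
L5 = {4}  now seen {0,1,2,3,4,8}
Reachable = {0,1,2,3,4,8}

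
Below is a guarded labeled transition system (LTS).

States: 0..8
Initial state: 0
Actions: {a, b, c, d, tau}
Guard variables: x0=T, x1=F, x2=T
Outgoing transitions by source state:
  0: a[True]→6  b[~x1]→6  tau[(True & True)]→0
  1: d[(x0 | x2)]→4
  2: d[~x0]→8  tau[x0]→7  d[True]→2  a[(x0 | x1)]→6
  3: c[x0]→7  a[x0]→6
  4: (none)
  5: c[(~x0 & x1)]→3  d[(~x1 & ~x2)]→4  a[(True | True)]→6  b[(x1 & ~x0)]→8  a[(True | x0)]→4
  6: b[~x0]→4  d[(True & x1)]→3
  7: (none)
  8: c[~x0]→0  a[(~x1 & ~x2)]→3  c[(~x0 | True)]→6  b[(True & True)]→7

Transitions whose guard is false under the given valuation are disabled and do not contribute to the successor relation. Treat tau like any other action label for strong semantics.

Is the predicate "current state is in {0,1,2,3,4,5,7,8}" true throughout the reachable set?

Inv-set: {0,1,2,3,4,5,7,8}
R = {0,6}
  0: safe
  6: ✗ unsafe
witness against invariant: a → 6

Answer: INVARIANT VIOLATED at state 6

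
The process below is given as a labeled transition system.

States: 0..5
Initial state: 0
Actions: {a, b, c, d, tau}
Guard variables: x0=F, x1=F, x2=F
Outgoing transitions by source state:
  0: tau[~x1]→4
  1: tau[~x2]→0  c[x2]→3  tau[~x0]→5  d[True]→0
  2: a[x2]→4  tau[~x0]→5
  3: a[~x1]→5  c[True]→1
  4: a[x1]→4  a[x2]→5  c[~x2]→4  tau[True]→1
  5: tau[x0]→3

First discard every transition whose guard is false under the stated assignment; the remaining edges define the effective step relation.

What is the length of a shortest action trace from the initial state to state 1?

Breadth-first toward 1:
  depth 0: {0}
  depth 1: {4}
  depth 2: {1}
depth(1)=2, e.g. tau·tau

Answer: 2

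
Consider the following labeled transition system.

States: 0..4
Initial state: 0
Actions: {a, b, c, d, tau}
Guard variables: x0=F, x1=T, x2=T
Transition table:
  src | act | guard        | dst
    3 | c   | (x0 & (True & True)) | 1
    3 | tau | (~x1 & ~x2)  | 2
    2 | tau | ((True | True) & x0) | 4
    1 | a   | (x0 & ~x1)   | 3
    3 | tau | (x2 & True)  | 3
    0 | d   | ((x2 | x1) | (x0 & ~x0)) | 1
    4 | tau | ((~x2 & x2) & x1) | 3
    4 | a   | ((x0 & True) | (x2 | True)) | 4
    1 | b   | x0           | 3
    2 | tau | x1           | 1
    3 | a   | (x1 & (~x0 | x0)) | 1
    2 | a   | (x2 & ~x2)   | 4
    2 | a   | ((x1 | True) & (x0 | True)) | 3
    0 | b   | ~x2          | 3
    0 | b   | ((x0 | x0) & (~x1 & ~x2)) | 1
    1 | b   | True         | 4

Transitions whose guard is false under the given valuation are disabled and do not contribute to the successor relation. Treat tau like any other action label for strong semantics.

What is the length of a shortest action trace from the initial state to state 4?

Answer: 2

Analysis:
Layered search for 4:
  L0 = {0}
  L1 = {1}
  L2 = {4}
depth(4)=2, e.g. d·b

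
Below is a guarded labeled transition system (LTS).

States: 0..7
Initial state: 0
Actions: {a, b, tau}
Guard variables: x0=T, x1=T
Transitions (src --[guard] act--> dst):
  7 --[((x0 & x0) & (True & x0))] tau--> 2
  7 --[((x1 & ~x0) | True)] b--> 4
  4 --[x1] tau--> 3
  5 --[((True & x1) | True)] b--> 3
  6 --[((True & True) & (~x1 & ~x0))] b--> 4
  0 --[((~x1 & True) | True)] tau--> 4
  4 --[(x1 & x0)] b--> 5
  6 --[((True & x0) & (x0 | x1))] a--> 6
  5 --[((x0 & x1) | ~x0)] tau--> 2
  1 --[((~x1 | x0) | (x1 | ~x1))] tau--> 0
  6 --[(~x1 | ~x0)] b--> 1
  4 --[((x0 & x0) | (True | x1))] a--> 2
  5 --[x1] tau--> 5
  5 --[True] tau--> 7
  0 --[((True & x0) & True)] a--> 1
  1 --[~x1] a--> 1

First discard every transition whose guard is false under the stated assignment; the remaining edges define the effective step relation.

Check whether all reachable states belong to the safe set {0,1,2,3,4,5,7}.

Inv-set: {0,1,2,3,4,5,7}
Reachable = {0,1,2,3,4,5,7}
  0: ok
  1: ok
  2: ok
  3: ok
  4: ok
  5: ok
  7: ok

Answer: INVARIANT HOLDS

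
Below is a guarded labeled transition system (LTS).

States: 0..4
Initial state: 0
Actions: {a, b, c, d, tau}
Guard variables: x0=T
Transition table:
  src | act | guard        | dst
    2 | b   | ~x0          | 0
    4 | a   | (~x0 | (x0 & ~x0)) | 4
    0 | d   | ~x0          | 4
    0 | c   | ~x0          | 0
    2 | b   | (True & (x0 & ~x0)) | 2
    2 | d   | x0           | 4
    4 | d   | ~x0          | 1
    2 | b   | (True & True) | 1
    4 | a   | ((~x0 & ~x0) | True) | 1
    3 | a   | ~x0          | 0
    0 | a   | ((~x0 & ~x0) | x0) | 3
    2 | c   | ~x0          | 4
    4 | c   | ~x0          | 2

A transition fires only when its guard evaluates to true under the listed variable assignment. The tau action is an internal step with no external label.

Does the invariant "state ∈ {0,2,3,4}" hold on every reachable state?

Answer: INVARIANT HOLDS

Trace:
Safe = {0,2,3,4}
R = {0,3}
  0: ✓
  3: ✓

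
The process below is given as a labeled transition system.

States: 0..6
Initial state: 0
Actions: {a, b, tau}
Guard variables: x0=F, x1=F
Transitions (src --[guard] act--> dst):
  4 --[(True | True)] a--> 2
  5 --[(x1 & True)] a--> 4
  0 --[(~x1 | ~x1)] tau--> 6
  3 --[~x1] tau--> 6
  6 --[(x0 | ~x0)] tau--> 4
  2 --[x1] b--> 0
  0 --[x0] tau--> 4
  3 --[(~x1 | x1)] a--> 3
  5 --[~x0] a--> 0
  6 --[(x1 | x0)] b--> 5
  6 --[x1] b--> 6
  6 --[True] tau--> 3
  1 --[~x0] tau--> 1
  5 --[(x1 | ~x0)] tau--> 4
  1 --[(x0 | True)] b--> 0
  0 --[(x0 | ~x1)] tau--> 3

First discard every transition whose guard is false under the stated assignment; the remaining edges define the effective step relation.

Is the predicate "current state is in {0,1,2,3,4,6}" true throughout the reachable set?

Answer: INVARIANT HOLDS

Trace:
Inv-set: {0,1,2,3,4,6}
R = {0,2,3,4,6}
  0: safe
  2: safe
  3: safe
  4: safe
  6: safe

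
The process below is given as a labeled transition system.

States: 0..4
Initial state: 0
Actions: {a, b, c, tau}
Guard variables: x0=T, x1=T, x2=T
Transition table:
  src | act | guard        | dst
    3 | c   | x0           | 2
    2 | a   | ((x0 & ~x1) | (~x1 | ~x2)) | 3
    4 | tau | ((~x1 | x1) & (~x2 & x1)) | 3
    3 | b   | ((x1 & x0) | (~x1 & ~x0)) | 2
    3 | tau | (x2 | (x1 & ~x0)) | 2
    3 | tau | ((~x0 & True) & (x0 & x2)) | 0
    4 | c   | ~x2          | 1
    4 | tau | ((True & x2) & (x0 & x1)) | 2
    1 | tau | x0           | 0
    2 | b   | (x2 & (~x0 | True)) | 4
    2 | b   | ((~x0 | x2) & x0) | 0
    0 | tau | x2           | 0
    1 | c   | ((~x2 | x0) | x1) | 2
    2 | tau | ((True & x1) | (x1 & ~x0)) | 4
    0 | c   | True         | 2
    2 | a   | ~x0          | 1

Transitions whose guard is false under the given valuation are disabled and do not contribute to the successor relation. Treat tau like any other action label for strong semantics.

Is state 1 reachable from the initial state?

11 transition(s) survive guard evaluation.
L0 = {0}
L1 = {2}  cumulative {0,2}
L2 = {4}  cumulative {0,2,4}
Reach set: {0,2,4}

Answer: UNREACHABLE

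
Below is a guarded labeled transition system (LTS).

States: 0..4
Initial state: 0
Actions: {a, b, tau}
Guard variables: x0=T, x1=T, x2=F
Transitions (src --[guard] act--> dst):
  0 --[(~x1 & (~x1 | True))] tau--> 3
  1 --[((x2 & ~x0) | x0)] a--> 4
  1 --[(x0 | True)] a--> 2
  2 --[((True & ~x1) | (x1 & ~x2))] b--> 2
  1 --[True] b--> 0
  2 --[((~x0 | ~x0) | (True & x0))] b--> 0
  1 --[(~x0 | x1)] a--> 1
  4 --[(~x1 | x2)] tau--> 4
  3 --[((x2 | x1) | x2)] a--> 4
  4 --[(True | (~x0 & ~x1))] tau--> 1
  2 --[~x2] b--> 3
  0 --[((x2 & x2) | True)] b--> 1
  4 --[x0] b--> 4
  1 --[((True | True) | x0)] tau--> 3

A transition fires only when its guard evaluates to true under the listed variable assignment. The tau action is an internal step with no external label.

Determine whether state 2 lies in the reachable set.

Answer: REACHABLE

Analysis:
12 transition(s) survive guard evaluation.
L0 = {0}
L1 = {1}  now seen {0,1}
L2 = {2,3,4}  now seen {0,1,2,3,4}
R = {0,1,2,3,4}
trace reaching 2: b·a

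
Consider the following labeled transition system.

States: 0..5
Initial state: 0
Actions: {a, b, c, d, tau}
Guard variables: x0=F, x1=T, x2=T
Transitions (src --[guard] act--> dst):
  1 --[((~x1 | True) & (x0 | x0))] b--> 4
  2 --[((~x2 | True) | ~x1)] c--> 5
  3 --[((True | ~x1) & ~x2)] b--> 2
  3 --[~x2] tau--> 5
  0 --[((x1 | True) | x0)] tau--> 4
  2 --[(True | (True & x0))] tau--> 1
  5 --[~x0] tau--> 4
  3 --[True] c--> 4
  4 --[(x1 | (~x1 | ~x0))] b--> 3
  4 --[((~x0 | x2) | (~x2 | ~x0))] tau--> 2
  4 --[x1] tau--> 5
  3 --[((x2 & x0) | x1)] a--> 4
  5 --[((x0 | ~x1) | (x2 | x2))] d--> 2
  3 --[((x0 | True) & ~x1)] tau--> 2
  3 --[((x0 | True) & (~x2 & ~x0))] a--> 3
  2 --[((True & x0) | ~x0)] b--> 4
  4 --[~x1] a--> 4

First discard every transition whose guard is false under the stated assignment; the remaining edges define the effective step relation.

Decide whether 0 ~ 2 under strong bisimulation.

Answer: NOT BISIMILAR

Analysis:
Compute ~ classes (split until stable):
  P[0] = {{0,1,2,3,4,5}}
  P[1] = {{0},{1},{2},{3},{4},{5}}
6 equivalence class(es) (converged in 2)
0∈{0}, 2∈{2}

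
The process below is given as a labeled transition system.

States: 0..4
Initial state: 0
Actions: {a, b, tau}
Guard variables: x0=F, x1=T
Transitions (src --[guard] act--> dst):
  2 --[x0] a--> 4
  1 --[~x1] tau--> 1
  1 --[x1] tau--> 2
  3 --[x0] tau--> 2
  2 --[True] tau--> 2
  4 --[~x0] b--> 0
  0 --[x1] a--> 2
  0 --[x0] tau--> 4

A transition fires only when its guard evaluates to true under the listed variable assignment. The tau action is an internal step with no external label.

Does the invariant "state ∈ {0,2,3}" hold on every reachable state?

Safe = {0,2,3}
Reach set: {0,2}
  0: ✓
  2: ✓

Answer: INVARIANT HOLDS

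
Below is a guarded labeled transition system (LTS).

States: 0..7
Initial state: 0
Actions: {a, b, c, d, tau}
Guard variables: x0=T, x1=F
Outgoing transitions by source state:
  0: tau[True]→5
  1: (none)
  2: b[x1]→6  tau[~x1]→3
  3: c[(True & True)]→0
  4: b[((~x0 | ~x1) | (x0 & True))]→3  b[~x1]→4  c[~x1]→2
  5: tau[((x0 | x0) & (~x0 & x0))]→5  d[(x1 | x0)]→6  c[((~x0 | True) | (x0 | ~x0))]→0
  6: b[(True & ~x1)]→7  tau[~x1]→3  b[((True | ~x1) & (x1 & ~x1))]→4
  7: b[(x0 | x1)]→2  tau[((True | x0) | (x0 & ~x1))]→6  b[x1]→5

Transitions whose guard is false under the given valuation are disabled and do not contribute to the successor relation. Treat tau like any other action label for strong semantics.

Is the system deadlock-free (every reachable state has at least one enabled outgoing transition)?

Answer: DEADLOCK-FREE

Analysis:
R = {0,2,3,5,6,7}
  0: tau→5  [1 out]
  2: tau→3  [1 out]
  3: c→0  [1 out]
  5: c→0  d→6  [2 out]
  6: b→7  tau→3  [2 out]
  7: b→2  tau→6  [2 out]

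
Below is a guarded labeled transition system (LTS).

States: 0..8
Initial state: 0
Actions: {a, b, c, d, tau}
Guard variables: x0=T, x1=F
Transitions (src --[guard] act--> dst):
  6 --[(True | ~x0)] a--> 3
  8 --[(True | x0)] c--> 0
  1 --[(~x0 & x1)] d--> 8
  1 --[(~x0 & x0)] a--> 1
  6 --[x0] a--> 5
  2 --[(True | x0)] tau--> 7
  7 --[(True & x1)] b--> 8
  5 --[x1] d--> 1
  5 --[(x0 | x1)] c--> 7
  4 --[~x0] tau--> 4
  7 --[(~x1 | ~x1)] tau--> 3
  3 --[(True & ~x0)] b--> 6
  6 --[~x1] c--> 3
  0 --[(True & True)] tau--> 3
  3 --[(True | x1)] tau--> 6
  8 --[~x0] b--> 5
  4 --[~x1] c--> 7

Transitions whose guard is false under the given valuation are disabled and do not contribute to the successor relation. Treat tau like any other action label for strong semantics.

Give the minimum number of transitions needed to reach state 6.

Answer: 2

Working:
Layered search for 6:
  L0 = {0}
  L1 = {3}
  L2 = {6}
6 enters at depth 2; path tau·tau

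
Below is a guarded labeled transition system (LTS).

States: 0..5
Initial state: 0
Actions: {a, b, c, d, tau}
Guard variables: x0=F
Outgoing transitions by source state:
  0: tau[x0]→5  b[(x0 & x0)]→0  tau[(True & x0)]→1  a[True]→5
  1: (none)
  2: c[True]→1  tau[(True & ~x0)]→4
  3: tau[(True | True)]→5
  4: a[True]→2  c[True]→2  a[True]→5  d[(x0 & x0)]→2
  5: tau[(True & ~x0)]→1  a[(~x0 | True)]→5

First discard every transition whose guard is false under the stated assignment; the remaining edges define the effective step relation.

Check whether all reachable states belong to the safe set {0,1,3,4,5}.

Answer: INVARIANT HOLDS

Analysis:
Safe = {0,1,3,4,5}
R = {0,1,5}
  0: ✓
  1: ✓
  5: ✓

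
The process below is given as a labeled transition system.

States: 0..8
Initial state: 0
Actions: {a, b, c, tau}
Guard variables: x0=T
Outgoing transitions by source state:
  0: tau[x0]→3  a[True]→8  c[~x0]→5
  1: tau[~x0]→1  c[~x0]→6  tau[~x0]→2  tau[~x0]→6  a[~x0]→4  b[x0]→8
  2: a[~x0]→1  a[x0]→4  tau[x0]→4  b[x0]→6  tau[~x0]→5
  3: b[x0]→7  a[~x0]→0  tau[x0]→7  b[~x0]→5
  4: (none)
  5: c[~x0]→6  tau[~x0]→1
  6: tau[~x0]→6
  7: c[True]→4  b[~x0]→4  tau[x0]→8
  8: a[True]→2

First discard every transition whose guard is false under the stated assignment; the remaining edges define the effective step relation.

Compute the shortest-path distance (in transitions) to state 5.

Layered search for 5:
  L0 = {0}
  L1 = {3,8}
  L2 = {2,7}
  L3 = {4,6}
5 never appears.

Answer: UNREACHABLE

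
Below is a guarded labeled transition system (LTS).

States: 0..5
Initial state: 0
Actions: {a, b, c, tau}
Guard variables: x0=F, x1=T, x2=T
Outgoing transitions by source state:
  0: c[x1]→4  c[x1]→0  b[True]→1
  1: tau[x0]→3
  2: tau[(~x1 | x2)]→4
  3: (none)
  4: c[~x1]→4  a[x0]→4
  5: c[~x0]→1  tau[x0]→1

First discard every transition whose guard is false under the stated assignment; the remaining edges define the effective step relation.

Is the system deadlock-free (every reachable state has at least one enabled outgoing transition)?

R = {0,1,4}
  0: b→1  c→0  c→4  [3 out]
  1: ∅  [STUCK]
  4: ∅  [STUCK]
Path to 1: b

Answer: DEADLOCK at state 1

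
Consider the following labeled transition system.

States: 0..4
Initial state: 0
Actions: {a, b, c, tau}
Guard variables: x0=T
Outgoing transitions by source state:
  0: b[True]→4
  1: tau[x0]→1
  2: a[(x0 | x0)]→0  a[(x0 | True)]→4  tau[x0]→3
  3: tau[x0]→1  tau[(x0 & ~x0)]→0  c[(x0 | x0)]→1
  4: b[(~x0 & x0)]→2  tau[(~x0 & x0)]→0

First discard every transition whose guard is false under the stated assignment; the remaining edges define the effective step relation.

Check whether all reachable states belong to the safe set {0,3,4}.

Answer: INVARIANT HOLDS

Working:
Safe = {0,3,4}
Reach set: {0,4}
  0: ✓
  4: ✓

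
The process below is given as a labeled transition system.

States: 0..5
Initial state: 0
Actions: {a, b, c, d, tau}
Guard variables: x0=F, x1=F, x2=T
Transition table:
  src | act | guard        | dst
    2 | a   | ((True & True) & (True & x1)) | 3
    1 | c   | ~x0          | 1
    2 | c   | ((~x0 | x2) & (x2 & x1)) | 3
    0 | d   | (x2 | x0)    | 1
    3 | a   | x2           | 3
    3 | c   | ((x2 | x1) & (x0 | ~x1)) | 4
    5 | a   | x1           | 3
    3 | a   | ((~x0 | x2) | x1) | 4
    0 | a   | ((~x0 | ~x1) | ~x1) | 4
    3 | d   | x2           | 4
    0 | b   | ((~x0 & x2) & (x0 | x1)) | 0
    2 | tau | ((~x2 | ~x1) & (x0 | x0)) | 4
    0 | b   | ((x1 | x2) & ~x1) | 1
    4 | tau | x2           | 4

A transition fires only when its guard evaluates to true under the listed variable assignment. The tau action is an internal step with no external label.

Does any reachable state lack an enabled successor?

Reach set: {0,1,4}
  0: a→4  b→1  d→1  [3 out]
  1: c→1  [1 out]
  4: tau→4  [1 out]

Answer: DEADLOCK-FREE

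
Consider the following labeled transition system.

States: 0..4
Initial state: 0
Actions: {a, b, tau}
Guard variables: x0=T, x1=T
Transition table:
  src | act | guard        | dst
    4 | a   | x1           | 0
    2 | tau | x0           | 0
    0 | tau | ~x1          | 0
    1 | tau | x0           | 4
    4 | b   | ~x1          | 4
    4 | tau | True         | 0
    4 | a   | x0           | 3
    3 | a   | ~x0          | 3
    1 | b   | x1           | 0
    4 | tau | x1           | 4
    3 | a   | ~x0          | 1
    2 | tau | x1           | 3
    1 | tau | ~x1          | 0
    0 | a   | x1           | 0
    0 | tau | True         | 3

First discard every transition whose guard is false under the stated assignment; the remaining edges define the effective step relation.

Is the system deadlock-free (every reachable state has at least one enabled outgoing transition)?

Reachable = {0,3}
  0: a→0  tau→3  [deg 2]
  3: ∅  [STUCK]
Path to 3: tau

Answer: DEADLOCK at state 3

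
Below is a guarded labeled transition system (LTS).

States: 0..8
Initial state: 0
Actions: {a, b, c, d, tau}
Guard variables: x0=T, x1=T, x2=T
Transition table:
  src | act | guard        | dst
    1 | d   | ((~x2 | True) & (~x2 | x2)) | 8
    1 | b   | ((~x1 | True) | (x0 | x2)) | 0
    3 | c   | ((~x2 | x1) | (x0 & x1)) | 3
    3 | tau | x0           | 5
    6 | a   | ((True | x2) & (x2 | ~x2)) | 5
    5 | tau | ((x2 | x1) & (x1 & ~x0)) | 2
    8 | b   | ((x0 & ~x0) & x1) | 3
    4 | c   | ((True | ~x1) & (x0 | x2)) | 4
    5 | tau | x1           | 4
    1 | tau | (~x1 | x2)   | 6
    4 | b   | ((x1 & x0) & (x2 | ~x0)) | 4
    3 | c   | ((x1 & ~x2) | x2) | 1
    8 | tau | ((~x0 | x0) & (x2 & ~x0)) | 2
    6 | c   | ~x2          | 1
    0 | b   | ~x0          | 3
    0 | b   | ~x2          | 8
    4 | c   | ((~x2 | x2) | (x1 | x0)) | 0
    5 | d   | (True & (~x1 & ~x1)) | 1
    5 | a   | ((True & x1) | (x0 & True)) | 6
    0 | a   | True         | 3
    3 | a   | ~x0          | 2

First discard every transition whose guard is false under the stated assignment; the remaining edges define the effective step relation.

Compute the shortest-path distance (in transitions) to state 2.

Answer: UNREACHABLE

Analysis:
Breadth-first toward 2:
  Layer 0: {0}
  Layer 1: {3}
  Layer 2: {1,5}
  Layer 3: {4,6,8}
2 never appears.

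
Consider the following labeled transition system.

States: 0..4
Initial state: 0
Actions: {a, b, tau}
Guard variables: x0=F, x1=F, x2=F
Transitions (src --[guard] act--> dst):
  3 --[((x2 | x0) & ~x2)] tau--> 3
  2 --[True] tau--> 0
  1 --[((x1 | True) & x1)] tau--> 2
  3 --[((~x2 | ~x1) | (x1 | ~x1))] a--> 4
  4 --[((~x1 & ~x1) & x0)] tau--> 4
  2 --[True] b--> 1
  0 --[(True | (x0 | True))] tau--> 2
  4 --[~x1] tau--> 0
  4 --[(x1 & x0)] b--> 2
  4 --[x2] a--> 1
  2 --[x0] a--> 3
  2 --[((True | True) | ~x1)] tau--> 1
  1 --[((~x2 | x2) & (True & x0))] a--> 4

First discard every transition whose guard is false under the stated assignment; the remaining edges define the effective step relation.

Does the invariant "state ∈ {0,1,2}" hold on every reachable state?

Answer: INVARIANT HOLDS

Trace:
Safe = {0,1,2}
Reachable = {0,1,2}
  0: ✓
  1: ✓
  2: ✓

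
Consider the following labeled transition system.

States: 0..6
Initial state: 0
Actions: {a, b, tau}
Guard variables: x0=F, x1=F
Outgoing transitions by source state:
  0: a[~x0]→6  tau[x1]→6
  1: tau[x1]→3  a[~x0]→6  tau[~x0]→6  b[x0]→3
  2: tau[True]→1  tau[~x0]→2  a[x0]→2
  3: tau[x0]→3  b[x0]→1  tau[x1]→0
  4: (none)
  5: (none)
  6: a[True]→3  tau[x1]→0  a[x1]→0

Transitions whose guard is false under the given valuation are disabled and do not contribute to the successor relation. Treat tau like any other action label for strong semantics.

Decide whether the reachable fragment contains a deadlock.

Answer: DEADLOCK at state 3

Working:
Reachable = {0,3,6}
  0: a→6  [deg 1]
  3: ∅  [STUCK]
  6: a→3  [deg 1]
Path to 3: a·a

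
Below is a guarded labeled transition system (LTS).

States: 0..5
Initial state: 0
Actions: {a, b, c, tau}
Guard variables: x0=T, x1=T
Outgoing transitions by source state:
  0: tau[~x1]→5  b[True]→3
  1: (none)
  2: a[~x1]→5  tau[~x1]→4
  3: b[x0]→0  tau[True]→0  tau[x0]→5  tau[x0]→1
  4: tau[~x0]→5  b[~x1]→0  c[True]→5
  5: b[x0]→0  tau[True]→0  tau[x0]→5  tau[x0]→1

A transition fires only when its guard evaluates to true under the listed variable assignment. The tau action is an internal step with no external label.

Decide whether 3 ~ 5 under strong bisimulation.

Refine partition for ~:
  round 0: {{0,1,2,3,4,5}}
  round 1: {{0},{1,2},{3,5},{4}}
stable after 2 split(s): 4 block(s)
class of 3: {3,5}; class of 5: {3,5}

Answer: BISIMILAR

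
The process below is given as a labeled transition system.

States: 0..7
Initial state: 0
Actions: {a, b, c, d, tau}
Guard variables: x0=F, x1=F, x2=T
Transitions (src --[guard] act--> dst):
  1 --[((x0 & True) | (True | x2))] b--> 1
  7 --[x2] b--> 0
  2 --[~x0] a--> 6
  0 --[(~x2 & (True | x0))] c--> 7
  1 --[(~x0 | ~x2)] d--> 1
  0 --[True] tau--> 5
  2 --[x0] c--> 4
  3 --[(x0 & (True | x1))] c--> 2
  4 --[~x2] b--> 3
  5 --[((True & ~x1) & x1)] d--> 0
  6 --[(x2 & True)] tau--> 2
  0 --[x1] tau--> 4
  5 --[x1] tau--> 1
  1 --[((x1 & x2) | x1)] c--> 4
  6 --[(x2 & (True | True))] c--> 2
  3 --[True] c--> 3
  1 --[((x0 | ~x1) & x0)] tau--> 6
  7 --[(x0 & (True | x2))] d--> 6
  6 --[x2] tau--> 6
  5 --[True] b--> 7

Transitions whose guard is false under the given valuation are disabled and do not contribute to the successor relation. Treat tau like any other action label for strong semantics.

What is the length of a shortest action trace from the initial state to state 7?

BFS to 7:
  depth 0: {0}
  depth 1: {5}
  depth 2: {7}
7 enters at depth 2; path tau·b

Answer: 2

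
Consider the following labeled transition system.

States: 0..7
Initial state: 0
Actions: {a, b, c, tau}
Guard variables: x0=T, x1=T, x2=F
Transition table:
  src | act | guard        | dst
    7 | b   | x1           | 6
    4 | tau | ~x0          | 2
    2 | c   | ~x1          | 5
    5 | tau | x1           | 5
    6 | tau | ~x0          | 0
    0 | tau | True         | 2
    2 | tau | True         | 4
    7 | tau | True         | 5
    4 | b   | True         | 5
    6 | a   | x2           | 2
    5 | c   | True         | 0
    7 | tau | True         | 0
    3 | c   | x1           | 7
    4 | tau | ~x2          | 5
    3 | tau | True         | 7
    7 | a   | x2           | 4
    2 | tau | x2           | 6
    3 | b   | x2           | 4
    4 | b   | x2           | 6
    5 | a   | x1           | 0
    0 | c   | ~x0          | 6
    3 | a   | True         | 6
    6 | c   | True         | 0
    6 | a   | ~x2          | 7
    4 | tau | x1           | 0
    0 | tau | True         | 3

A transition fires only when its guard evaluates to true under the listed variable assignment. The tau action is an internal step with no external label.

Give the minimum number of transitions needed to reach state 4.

Answer: 2

Analysis:
Layered search for 4:
  Layer 0: {0}
  Layer 1: {2,3}
  Layer 2: {4,6,7}
4 enters at depth 2; path tau·tau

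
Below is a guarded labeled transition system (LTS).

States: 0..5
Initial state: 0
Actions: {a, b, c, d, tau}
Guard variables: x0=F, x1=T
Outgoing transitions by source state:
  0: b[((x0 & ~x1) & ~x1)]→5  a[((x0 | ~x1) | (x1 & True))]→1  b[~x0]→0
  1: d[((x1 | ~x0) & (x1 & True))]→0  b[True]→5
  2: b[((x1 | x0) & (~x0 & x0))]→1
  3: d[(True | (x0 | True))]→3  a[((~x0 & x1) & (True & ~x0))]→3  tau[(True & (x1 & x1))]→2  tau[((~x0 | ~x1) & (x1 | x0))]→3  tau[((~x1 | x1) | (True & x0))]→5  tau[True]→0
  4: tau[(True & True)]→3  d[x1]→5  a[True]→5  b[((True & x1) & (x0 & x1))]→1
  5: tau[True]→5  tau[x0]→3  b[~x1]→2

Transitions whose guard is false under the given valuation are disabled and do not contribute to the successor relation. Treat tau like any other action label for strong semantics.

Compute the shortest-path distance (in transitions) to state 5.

Answer: 2

Trace:
Layered search for 5:
  L0 = {0}
  L1 = {1}
  L2 = {5}
first hit 5 at d=2 via a·b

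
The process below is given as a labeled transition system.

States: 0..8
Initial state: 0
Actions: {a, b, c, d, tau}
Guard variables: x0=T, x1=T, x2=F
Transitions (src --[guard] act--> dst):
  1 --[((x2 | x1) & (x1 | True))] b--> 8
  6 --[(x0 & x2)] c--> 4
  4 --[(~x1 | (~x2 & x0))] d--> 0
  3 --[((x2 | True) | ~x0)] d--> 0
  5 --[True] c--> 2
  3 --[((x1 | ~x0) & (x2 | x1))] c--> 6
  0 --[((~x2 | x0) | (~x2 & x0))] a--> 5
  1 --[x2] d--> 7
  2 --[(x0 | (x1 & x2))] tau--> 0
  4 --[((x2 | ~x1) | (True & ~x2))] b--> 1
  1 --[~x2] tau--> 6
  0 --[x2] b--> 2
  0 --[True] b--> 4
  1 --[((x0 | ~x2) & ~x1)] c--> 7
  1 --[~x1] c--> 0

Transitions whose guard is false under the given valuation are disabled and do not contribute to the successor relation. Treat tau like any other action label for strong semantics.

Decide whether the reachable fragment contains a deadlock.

Answer: DEADLOCK at state 6

Trace:
Reach set: {0,1,2,4,5,6,8}
  0: a→5  b→4  [2 out]
  1: b→8  tau→6  [2 out]
  2: tau→0  [1 out]
  4: b→1  d→0  [2 out]
  5: c→2  [1 out]
  6: ∅  [deadlock]
  8: ∅  [deadlock]
witness 6: b·b·tau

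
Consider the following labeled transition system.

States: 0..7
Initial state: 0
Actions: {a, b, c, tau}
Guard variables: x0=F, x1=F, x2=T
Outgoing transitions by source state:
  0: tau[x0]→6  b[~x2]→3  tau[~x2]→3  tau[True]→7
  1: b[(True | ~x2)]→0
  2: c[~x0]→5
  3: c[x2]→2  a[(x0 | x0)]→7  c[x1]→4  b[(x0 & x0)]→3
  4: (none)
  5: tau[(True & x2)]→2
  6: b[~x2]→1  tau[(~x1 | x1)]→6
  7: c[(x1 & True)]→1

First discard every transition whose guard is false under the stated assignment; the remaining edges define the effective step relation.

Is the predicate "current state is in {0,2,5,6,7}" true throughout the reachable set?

Allowed set {0,2,5,6,7}
Reachable = {0,7}
  0: ok
  7: ok

Answer: INVARIANT HOLDS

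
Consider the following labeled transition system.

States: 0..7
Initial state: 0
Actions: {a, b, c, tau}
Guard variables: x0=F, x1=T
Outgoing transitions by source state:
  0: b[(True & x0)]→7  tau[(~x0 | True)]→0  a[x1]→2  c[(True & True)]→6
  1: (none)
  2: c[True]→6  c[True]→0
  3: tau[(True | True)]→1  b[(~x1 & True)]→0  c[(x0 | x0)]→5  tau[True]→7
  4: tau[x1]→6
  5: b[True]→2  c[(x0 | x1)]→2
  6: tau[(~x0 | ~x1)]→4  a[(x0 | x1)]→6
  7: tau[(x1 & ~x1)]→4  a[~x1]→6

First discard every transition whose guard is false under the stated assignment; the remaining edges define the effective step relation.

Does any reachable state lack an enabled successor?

R = {0,2,4,6}
  0: a→2  c→6  tau→0  [3 out]
  2: c→0  c→6  [2 out]
  4: tau→6  [1 out]
  6: a→6  tau→4  [2 out]

Answer: DEADLOCK-FREE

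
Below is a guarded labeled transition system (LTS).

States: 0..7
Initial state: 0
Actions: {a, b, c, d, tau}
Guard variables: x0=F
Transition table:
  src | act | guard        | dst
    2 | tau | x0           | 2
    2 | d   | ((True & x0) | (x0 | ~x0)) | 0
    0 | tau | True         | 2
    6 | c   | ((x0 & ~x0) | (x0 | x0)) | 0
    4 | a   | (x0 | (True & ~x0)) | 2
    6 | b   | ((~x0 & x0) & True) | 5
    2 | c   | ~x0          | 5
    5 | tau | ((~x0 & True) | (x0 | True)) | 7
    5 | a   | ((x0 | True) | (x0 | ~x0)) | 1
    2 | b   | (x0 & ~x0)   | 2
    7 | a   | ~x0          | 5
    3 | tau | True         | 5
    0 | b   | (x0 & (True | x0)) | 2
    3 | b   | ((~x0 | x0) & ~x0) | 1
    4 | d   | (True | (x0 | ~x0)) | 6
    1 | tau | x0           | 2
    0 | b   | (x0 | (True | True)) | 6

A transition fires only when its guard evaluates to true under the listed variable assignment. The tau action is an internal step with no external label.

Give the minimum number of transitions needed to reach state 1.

BFS to 1:
  depth 0: {0}
  depth 1: {2,6}
  depth 2: {5}
  depth 3: {1,7}
first hit 1 at d=3 via tau·c·a

Answer: 3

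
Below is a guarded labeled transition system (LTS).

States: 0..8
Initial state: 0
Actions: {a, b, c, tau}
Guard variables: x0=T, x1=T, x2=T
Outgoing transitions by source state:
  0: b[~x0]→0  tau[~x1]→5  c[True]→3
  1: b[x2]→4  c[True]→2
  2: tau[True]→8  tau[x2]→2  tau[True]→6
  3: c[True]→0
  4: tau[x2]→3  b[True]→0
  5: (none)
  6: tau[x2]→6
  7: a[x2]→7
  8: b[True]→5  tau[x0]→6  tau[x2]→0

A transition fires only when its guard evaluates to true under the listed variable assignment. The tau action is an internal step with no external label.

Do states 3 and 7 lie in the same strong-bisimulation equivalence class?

Answer: NOT BISIMILAR

Working:
Bisimulation quotient by refinement:
  π0 = {{0,1,2,3,4,5,6,7,8}}
  π1 = {{0,3},{1},{2,6},{4,8},{5},{7}}
  π2 = {{0,3},{1},{2},{4},{5},{6},{7},{8}}
Fixed point at round 3; 8 class(es).
3∈{0,3}, 7∈{7}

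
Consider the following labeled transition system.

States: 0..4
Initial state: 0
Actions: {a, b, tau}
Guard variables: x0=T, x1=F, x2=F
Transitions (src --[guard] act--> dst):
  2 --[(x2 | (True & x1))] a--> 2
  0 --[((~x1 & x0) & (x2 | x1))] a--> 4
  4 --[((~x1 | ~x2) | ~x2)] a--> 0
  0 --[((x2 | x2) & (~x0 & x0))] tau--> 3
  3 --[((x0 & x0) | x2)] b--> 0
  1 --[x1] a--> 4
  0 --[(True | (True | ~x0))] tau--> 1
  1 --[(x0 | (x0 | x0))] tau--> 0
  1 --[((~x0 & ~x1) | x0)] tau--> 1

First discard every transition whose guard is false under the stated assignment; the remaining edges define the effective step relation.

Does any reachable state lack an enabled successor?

Reachable = {0,1}
  0: tau→1  [deg 1]
  1: tau→0  tau→1  [deg 2]

Answer: DEADLOCK-FREE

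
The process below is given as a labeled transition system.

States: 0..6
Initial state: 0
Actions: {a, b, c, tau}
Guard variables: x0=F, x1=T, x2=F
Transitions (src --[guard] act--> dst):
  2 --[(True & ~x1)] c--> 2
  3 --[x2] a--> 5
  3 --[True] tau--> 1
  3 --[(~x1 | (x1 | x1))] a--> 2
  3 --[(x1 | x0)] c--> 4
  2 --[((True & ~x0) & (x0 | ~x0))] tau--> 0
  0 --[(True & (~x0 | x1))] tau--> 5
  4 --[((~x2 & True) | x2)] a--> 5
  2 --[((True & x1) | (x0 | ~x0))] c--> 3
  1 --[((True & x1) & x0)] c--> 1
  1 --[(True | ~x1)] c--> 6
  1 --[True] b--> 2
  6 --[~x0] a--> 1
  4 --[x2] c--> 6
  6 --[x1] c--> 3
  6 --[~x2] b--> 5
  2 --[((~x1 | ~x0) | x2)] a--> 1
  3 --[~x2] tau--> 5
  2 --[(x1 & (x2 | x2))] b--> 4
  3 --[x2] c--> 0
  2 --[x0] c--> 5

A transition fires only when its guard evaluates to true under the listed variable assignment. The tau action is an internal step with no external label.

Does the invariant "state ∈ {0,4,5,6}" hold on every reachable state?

Allowed set {0,4,5,6}
Reachable = {0,5}
  0: ok
  5: ok

Answer: INVARIANT HOLDS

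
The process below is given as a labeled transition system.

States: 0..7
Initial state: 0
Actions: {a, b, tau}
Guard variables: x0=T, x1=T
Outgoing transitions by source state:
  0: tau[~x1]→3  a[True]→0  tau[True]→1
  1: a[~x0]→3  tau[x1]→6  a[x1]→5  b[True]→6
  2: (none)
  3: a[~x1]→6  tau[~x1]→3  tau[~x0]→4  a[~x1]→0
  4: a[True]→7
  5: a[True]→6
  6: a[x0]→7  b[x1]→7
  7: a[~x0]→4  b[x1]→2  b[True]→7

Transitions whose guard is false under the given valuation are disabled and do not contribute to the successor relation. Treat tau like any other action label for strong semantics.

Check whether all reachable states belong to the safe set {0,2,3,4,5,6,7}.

Answer: INVARIANT VIOLATED at state 1

Working:
Allowed set {0,2,3,4,5,6,7}
Reachable = {0,1,2,5,6,7}
  0: safe
  1: VIOLATES
  2: safe
  5: safe
  6: safe
  7: safe
witness against invariant: tau → 1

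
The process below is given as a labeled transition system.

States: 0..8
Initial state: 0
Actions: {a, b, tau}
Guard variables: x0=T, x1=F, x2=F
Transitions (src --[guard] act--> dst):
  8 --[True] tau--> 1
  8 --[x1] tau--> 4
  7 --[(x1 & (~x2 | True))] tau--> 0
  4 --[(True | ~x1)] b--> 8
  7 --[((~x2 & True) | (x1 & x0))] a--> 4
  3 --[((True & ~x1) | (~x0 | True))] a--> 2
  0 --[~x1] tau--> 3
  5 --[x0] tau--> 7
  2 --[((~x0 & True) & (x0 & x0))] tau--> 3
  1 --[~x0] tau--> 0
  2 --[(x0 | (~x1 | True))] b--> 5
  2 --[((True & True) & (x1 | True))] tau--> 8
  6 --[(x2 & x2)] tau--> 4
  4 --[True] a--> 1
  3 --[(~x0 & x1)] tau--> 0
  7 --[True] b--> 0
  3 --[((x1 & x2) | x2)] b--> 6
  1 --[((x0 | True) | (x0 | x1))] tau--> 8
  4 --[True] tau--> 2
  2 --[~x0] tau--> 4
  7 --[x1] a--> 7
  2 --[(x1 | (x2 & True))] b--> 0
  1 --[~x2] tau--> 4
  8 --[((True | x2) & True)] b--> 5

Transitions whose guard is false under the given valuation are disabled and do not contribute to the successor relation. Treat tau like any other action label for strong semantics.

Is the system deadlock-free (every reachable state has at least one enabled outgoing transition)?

Answer: DEADLOCK-FREE

Trace:
Reach set: {0,1,2,3,4,5,7,8}
  0: tau→3  [deg 1]
  1: tau→4  tau→8  [deg 2]
  2: b→5  tau→8  [deg 2]
  3: a→2  [deg 1]
  4: a→1  b→8  tau→2  [deg 3]
  5: tau→7  [deg 1]
  7: a→4  b→0  [deg 2]
  8: b→5  tau→1  [deg 2]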